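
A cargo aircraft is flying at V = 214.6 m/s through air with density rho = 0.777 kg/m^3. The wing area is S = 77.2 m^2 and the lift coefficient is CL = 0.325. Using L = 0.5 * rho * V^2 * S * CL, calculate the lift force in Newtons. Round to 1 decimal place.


Step 1: Calculate dynamic pressure q = 0.5 * 0.777 * 214.6^2 = 0.5 * 0.777 * 46053.16 = 17891.6527 Pa
Step 2: Multiply by wing area and lift coefficient: L = 17891.6527 * 77.2 * 0.325
Step 3: L = 1381235.5854 * 0.325 = 448901.6 N

448901.6


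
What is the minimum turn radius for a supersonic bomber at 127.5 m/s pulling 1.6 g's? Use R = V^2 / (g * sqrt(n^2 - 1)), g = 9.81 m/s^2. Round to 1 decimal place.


Step 1: V^2 = 127.5^2 = 16256.25
Step 2: n^2 - 1 = 1.6^2 - 1 = 1.56
Step 3: sqrt(1.56) = 1.249
Step 4: R = 16256.25 / (9.81 * 1.249) = 1326.7 m

1326.7


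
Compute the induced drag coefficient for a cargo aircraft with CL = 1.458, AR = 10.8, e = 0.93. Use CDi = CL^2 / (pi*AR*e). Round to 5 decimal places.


Step 1: CL^2 = 1.458^2 = 2.125764
Step 2: pi * AR * e = 3.14159 * 10.8 * 0.93 = 31.554157
Step 3: CDi = 2.125764 / 31.554157 = 0.06737

0.06737


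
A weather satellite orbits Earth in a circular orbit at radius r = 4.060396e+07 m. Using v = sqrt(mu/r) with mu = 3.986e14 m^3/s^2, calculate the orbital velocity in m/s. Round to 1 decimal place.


Step 1: mu / r = 3.986e14 / 4.060396e+07 = 9816776.4918
Step 2: v = sqrt(9816776.4918) = 3133.2 m/s

3133.2


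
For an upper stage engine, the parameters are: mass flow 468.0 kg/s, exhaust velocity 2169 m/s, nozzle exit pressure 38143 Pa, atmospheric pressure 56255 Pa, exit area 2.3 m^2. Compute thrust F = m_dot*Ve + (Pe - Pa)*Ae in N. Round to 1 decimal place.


Step 1: Momentum thrust = m_dot * Ve = 468.0 * 2169 = 1015092.0 N
Step 2: Pressure thrust = (Pe - Pa) * Ae = (38143 - 56255) * 2.3 = -41657.6 N
Step 3: Total thrust F = 1015092.0 + -41657.6 = 973434.4 N

973434.4


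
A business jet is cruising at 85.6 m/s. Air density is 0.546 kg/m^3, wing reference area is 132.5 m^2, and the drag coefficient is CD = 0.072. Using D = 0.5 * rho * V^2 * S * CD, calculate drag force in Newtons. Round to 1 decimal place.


Step 1: Dynamic pressure q = 0.5 * 0.546 * 85.6^2 = 2000.3693 Pa
Step 2: Drag D = q * S * CD = 2000.3693 * 132.5 * 0.072
Step 3: D = 19083.5 N

19083.5


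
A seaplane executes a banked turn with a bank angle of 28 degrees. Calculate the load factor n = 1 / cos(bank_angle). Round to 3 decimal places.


Step 1: Convert 28 degrees to radians = 0.488692
Step 2: cos(28 deg) = 0.882948
Step 3: n = 1 / 0.882948 = 1.133

1.133


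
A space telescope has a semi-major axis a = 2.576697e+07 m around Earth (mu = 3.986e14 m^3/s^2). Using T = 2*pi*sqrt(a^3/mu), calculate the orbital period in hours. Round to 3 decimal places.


Step 1: a^3 / mu = 1.710764e+22 / 3.986e14 = 4.291931e+07
Step 2: sqrt(4.291931e+07) = 6551.2833 s
Step 3: T = 2*pi * 6551.2833 = 41162.93 s
Step 4: T in hours = 41162.93 / 3600 = 11.434 hours

11.434


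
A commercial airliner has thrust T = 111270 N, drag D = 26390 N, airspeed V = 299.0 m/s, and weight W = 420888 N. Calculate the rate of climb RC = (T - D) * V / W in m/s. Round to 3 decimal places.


Step 1: Excess thrust = T - D = 111270 - 26390 = 84880 N
Step 2: Excess power = 84880 * 299.0 = 25379120.0 W
Step 3: RC = 25379120.0 / 420888 = 60.299 m/s

60.299


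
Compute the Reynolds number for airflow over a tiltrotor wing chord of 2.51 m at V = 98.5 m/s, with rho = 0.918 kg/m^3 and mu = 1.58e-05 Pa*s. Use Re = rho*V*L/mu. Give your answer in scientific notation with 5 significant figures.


Step 1: Numerator = rho * V * L = 0.918 * 98.5 * 2.51 = 226.96173
Step 2: Re = 226.96173 / 1.58e-05
Step 3: Re = 1.4365e+07

1.4365e+07


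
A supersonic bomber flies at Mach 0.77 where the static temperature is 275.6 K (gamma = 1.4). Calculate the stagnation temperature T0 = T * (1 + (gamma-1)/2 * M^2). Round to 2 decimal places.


Step 1: (gamma-1)/2 = 0.2
Step 2: M^2 = 0.5929
Step 3: 1 + 0.2 * 0.5929 = 1.11858
Step 4: T0 = 275.6 * 1.11858 = 308.28 K

308.28


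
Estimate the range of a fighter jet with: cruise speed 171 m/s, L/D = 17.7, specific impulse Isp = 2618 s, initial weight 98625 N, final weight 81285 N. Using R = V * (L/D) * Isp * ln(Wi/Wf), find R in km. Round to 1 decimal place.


Step 1: Coefficient = V * (L/D) * Isp = 171 * 17.7 * 2618 = 7923900.6 m
Step 2: Wi/Wf = 98625 / 81285 = 1.213323
Step 3: ln(1.213323) = 0.193363
Step 4: R = 7923900.6 * 0.193363 = 1532191.4 m = 1532.2 km

1532.2


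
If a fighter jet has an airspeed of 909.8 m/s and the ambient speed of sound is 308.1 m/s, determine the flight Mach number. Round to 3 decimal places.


Step 1: M = V / a = 909.8 / 308.1
Step 2: M = 2.953

2.953


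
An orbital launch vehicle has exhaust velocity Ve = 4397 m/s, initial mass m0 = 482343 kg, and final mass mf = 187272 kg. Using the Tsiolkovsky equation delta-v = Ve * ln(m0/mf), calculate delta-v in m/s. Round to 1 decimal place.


Step 1: Mass ratio m0/mf = 482343 / 187272 = 2.575628
Step 2: ln(2.575628) = 0.946093
Step 3: delta-v = 4397 * 0.946093 = 4160.0 m/s

4160.0


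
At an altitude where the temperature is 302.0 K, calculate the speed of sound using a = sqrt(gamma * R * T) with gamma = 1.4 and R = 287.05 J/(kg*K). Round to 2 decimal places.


Step 1: gamma * R * T = 1.4 * 287.05 * 302.0 = 121364.74
Step 2: a = sqrt(121364.74) = 348.37 m/s

348.37


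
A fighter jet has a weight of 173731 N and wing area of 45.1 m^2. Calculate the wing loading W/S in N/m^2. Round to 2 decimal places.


Step 1: Wing loading = W / S = 173731 / 45.1
Step 2: Wing loading = 3852.13 N/m^2

3852.13


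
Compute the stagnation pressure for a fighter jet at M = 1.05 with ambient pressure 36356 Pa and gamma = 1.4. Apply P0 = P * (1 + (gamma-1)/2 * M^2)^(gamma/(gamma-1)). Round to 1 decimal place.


Step 1: (gamma-1)/2 * M^2 = 0.2 * 1.1025 = 0.2205
Step 2: 1 + 0.2205 = 1.2205
Step 3: Exponent gamma/(gamma-1) = 3.5
Step 4: P0 = 36356 * 1.2205^3.5 = 73022.8 Pa

73022.8


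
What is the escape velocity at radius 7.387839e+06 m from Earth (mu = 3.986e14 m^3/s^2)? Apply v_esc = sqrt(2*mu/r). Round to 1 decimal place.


Step 1: 2*mu/r = 2 * 3.986e14 / 7.387839e+06 = 107907061.8621
Step 2: v_esc = sqrt(107907061.8621) = 10387.8 m/s

10387.8


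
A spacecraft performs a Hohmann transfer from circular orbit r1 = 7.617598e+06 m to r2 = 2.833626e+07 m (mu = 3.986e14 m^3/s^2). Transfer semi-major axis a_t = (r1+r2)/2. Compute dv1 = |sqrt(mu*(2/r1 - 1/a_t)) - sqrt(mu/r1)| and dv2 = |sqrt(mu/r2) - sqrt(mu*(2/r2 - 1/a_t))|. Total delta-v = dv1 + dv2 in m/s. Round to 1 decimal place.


Step 1: Transfer semi-major axis a_t = (7.617598e+06 + 2.833626e+07) / 2 = 1.797693e+07 m
Step 2: v1 (circular at r1) = sqrt(mu/r1) = 7233.69 m/s
Step 3: v_t1 = sqrt(mu*(2/r1 - 1/a_t)) = 9081.83 m/s
Step 4: dv1 = |9081.83 - 7233.69| = 1848.14 m/s
Step 5: v2 (circular at r2) = 3750.57 m/s, v_t2 = 2441.45 m/s
Step 6: dv2 = |3750.57 - 2441.45| = 1309.12 m/s
Step 7: Total delta-v = 1848.14 + 1309.12 = 3157.3 m/s

3157.3


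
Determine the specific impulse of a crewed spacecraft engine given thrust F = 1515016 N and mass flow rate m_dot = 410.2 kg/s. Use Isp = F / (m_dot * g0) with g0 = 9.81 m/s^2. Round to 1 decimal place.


Step 1: m_dot * g0 = 410.2 * 9.81 = 4024.06
Step 2: Isp = 1515016 / 4024.06 = 376.5 s

376.5


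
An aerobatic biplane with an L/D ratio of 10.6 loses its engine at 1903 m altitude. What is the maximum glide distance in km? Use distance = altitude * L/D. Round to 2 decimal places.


Step 1: Glide distance = altitude * L/D = 1903 * 10.6 = 20171.8 m
Step 2: Convert to km: 20171.8 / 1000 = 20.17 km

20.17


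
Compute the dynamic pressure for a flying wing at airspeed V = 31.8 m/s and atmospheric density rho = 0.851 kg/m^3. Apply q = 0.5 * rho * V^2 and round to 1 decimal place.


Step 1: V^2 = 31.8^2 = 1011.24
Step 2: q = 0.5 * 0.851 * 1011.24
Step 3: q = 430.3 Pa

430.3


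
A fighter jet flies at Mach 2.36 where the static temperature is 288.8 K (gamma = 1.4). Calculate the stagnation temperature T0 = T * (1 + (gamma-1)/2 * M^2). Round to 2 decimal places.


Step 1: (gamma-1)/2 = 0.2
Step 2: M^2 = 5.5696
Step 3: 1 + 0.2 * 5.5696 = 2.11392
Step 4: T0 = 288.8 * 2.11392 = 610.50 K

610.50


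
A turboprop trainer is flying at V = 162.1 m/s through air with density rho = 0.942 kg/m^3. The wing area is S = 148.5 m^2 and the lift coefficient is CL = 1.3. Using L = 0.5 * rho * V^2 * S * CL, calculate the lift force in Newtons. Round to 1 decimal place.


Step 1: Calculate dynamic pressure q = 0.5 * 0.942 * 162.1^2 = 0.5 * 0.942 * 26276.41 = 12376.1891 Pa
Step 2: Multiply by wing area and lift coefficient: L = 12376.1891 * 148.5 * 1.3
Step 3: L = 1837864.0828 * 1.3 = 2389223.3 N

2389223.3


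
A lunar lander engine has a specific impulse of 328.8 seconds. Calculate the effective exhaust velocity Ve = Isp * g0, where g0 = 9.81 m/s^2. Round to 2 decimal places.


Step 1: Ve = Isp * g0 = 328.8 * 9.81
Step 2: Ve = 3225.53 m/s

3225.53


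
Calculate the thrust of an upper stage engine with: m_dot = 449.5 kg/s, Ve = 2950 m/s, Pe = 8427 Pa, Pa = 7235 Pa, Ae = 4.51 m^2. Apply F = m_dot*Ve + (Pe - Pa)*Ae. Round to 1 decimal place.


Step 1: Momentum thrust = m_dot * Ve = 449.5 * 2950 = 1326025.0 N
Step 2: Pressure thrust = (Pe - Pa) * Ae = (8427 - 7235) * 4.51 = 5375.92 N
Step 3: Total thrust F = 1326025.0 + 5375.92 = 1331400.9 N

1331400.9


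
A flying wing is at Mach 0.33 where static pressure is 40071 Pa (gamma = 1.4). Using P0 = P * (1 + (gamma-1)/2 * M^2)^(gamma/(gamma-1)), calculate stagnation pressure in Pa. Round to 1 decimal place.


Step 1: (gamma-1)/2 * M^2 = 0.2 * 0.1089 = 0.02178
Step 2: 1 + 0.02178 = 1.02178
Step 3: Exponent gamma/(gamma-1) = 3.5
Step 4: P0 = 40071 * 1.02178^3.5 = 43209.7 Pa

43209.7


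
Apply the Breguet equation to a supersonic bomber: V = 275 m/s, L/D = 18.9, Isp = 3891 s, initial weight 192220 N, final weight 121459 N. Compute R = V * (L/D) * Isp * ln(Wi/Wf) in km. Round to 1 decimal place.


Step 1: Coefficient = V * (L/D) * Isp = 275 * 18.9 * 3891 = 20223472.5 m
Step 2: Wi/Wf = 192220 / 121459 = 1.582592
Step 3: ln(1.582592) = 0.459064
Step 4: R = 20223472.5 * 0.459064 = 9283864.0 m = 9283.9 km

9283.9


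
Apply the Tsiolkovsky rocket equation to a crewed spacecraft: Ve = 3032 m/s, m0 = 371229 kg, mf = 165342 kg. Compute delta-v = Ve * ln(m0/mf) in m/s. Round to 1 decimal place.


Step 1: Mass ratio m0/mf = 371229 / 165342 = 2.245219
Step 2: ln(2.245219) = 0.808803
Step 3: delta-v = 3032 * 0.808803 = 2452.3 m/s

2452.3


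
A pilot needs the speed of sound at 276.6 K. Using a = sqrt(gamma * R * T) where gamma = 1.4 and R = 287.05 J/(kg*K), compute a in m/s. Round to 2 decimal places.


Step 1: gamma * R * T = 1.4 * 287.05 * 276.6 = 111157.242
Step 2: a = sqrt(111157.242) = 333.40 m/s

333.40


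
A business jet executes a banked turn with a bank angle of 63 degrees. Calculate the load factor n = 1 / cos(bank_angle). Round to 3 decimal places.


Step 1: Convert 63 degrees to radians = 1.099557
Step 2: cos(63 deg) = 0.45399
Step 3: n = 1 / 0.45399 = 2.203

2.203


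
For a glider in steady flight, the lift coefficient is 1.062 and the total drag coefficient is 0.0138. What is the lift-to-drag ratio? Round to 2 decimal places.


Step 1: L/D = CL / CD = 1.062 / 0.0138
Step 2: L/D = 76.96

76.96


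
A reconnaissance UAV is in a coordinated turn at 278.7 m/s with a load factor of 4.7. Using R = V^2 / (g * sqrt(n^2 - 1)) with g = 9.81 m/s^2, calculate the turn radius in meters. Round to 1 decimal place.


Step 1: V^2 = 278.7^2 = 77673.69
Step 2: n^2 - 1 = 4.7^2 - 1 = 21.09
Step 3: sqrt(21.09) = 4.592385
Step 4: R = 77673.69 / (9.81 * 4.592385) = 1724.1 m

1724.1


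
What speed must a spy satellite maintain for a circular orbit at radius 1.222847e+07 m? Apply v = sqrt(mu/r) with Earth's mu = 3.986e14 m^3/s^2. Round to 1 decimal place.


Step 1: mu / r = 3.986e14 / 1.222847e+07 = 32596064.7571
Step 2: v = sqrt(32596064.7571) = 5709.3 m/s

5709.3


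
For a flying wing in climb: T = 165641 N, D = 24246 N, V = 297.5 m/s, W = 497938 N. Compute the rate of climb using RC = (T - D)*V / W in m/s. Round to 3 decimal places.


Step 1: Excess thrust = T - D = 165641 - 24246 = 141395 N
Step 2: Excess power = 141395 * 297.5 = 42065012.5 W
Step 3: RC = 42065012.5 / 497938 = 84.478 m/s

84.478


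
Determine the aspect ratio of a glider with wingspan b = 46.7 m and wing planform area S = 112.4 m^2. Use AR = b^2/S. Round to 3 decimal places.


Step 1: b^2 = 46.7^2 = 2180.89
Step 2: AR = 2180.89 / 112.4 = 19.403

19.403


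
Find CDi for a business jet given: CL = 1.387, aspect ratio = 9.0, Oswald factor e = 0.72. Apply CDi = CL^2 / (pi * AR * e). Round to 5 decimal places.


Step 1: CL^2 = 1.387^2 = 1.923769
Step 2: pi * AR * e = 3.14159 * 9.0 * 0.72 = 20.35752
Step 3: CDi = 1.923769 / 20.35752 = 0.09450

0.09450


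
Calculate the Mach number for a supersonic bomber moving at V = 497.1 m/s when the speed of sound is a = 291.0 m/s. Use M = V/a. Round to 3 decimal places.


Step 1: M = V / a = 497.1 / 291.0
Step 2: M = 1.708

1.708


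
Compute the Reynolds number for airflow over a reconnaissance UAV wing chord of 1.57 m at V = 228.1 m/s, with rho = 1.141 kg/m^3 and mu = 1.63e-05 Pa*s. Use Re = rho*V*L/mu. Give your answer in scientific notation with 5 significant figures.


Step 1: Numerator = rho * V * L = 1.141 * 228.1 * 1.57 = 408.611497
Step 2: Re = 408.611497 / 1.63e-05
Step 3: Re = 2.5068e+07

2.5068e+07


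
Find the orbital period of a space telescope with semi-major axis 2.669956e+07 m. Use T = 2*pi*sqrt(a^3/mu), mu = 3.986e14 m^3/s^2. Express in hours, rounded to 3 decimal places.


Step 1: a^3 / mu = 1.903322e+22 / 3.986e14 = 4.775018e+07
Step 2: sqrt(4.775018e+07) = 6910.1506 s
Step 3: T = 2*pi * 6910.1506 = 43417.76 s
Step 4: T in hours = 43417.76 / 3600 = 12.060 hours

12.060


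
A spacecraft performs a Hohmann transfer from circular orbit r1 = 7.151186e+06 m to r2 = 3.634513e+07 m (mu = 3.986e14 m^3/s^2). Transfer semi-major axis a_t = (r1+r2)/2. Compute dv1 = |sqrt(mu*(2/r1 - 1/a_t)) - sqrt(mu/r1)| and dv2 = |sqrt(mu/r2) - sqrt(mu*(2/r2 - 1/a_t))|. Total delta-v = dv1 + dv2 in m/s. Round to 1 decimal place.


Step 1: Transfer semi-major axis a_t = (7.151186e+06 + 3.634513e+07) / 2 = 2.174816e+07 m
Step 2: v1 (circular at r1) = sqrt(mu/r1) = 7465.86 m/s
Step 3: v_t1 = sqrt(mu*(2/r1 - 1/a_t)) = 9651.43 m/s
Step 4: dv1 = |9651.43 - 7465.86| = 2185.57 m/s
Step 5: v2 (circular at r2) = 3311.66 m/s, v_t2 = 1898.99 m/s
Step 6: dv2 = |3311.66 - 1898.99| = 1412.67 m/s
Step 7: Total delta-v = 2185.57 + 1412.67 = 3598.2 m/s

3598.2


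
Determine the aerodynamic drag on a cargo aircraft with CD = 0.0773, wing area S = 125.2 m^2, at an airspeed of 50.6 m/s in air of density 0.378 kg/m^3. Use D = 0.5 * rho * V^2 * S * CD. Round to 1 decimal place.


Step 1: Dynamic pressure q = 0.5 * 0.378 * 50.6^2 = 483.908 Pa
Step 2: Drag D = q * S * CD = 483.908 * 125.2 * 0.0773
Step 3: D = 4683.2 N

4683.2


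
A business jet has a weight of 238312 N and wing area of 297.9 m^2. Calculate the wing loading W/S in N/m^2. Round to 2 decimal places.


Step 1: Wing loading = W / S = 238312 / 297.9
Step 2: Wing loading = 799.97 N/m^2

799.97


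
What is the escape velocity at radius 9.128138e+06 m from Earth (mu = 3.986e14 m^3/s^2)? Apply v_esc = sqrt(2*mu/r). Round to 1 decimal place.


Step 1: 2*mu/r = 2 * 3.986e14 / 9.128138e+06 = 87334350.1161
Step 2: v_esc = sqrt(87334350.1161) = 9345.3 m/s

9345.3


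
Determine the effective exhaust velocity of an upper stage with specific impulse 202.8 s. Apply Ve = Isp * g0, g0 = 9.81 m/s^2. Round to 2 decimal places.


Step 1: Ve = Isp * g0 = 202.8 * 9.81
Step 2: Ve = 1989.47 m/s

1989.47


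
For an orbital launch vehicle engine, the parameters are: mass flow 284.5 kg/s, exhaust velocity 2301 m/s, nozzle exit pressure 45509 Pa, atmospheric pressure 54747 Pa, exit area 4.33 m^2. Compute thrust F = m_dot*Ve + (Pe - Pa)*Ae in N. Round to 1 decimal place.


Step 1: Momentum thrust = m_dot * Ve = 284.5 * 2301 = 654634.5 N
Step 2: Pressure thrust = (Pe - Pa) * Ae = (45509 - 54747) * 4.33 = -40000.54 N
Step 3: Total thrust F = 654634.5 + -40000.54 = 614634.0 N

614634.0


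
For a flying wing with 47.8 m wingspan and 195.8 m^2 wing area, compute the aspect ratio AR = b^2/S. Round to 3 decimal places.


Step 1: b^2 = 47.8^2 = 2284.84
Step 2: AR = 2284.84 / 195.8 = 11.669

11.669


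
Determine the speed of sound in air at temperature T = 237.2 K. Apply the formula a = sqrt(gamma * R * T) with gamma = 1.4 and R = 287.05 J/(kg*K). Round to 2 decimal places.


Step 1: gamma * R * T = 1.4 * 287.05 * 237.2 = 95323.564
Step 2: a = sqrt(95323.564) = 308.75 m/s

308.75


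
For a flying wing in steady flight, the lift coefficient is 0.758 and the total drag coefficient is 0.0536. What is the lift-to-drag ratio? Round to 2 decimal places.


Step 1: L/D = CL / CD = 0.758 / 0.0536
Step 2: L/D = 14.14

14.14


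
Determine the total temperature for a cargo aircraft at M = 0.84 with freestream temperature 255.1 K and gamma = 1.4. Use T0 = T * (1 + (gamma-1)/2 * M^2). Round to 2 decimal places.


Step 1: (gamma-1)/2 = 0.2
Step 2: M^2 = 0.7056
Step 3: 1 + 0.2 * 0.7056 = 1.14112
Step 4: T0 = 255.1 * 1.14112 = 291.10 K

291.10


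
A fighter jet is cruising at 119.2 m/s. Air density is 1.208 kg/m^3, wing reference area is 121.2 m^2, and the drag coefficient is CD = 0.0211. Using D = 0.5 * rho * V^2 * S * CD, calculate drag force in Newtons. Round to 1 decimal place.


Step 1: Dynamic pressure q = 0.5 * 1.208 * 119.2^2 = 8582.0186 Pa
Step 2: Drag D = q * S * CD = 8582.0186 * 121.2 * 0.0211
Step 3: D = 21947.0 N

21947.0


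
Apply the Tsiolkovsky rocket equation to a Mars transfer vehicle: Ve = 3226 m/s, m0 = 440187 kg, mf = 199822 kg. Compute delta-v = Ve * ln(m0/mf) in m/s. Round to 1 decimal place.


Step 1: Mass ratio m0/mf = 440187 / 199822 = 2.202896
Step 2: ln(2.202896) = 0.789773
Step 3: delta-v = 3226 * 0.789773 = 2547.8 m/s

2547.8


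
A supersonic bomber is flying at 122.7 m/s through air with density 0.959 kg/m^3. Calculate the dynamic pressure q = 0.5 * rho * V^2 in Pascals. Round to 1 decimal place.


Step 1: V^2 = 122.7^2 = 15055.29
Step 2: q = 0.5 * 0.959 * 15055.29
Step 3: q = 7219.0 Pa

7219.0


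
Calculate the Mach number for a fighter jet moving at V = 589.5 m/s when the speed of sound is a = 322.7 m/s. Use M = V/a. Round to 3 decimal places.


Step 1: M = V / a = 589.5 / 322.7
Step 2: M = 1.827

1.827


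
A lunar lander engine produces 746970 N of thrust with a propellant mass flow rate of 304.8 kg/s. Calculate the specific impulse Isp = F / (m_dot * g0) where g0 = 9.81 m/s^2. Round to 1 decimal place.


Step 1: m_dot * g0 = 304.8 * 9.81 = 2990.09
Step 2: Isp = 746970 / 2990.09 = 249.8 s

249.8


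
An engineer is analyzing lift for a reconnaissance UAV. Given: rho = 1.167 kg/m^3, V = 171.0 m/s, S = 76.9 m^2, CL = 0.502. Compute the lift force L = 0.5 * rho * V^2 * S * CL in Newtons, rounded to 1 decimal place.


Step 1: Calculate dynamic pressure q = 0.5 * 1.167 * 171.0^2 = 0.5 * 1.167 * 29241.0 = 17062.1235 Pa
Step 2: Multiply by wing area and lift coefficient: L = 17062.1235 * 76.9 * 0.502
Step 3: L = 1312077.2972 * 0.502 = 658662.8 N

658662.8


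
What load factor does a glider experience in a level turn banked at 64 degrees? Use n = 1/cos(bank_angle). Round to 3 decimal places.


Step 1: Convert 64 degrees to radians = 1.117011
Step 2: cos(64 deg) = 0.438371
Step 3: n = 1 / 0.438371 = 2.281

2.281


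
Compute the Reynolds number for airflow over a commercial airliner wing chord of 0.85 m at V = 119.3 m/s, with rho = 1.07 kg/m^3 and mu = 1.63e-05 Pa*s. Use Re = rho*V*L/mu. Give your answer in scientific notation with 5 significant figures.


Step 1: Numerator = rho * V * L = 1.07 * 119.3 * 0.85 = 108.50335
Step 2: Re = 108.50335 / 1.63e-05
Step 3: Re = 6.6566e+06

6.6566e+06


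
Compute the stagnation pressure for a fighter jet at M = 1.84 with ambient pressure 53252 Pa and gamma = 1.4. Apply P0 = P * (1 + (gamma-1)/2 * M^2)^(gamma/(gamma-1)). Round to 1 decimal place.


Step 1: (gamma-1)/2 * M^2 = 0.2 * 3.3856 = 0.67712
Step 2: 1 + 0.67712 = 1.67712
Step 3: Exponent gamma/(gamma-1) = 3.5
Step 4: P0 = 53252 * 1.67712^3.5 = 325319.7 Pa

325319.7


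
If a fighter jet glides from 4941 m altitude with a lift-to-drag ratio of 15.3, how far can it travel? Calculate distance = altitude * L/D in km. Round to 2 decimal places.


Step 1: Glide distance = altitude * L/D = 4941 * 15.3 = 75597.3 m
Step 2: Convert to km: 75597.3 / 1000 = 75.60 km

75.60


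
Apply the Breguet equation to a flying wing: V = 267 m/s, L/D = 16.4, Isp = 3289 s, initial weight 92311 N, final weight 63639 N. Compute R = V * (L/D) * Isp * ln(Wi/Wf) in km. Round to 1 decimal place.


Step 1: Coefficient = V * (L/D) * Isp = 267 * 16.4 * 3289 = 14401873.2 m
Step 2: Wi/Wf = 92311 / 63639 = 1.450541
Step 3: ln(1.450541) = 0.371937
Step 4: R = 14401873.2 * 0.371937 = 5356586.9 m = 5356.6 km

5356.6


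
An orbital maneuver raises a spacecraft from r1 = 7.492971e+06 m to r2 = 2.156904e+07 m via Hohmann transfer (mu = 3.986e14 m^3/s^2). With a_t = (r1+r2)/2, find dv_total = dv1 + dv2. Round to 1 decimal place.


Step 1: Transfer semi-major axis a_t = (7.492971e+06 + 2.156904e+07) / 2 = 1.453101e+07 m
Step 2: v1 (circular at r1) = sqrt(mu/r1) = 7293.59 m/s
Step 3: v_t1 = sqrt(mu*(2/r1 - 1/a_t)) = 8886.06 m/s
Step 4: dv1 = |8886.06 - 7293.59| = 1592.46 m/s
Step 5: v2 (circular at r2) = 4298.86 m/s, v_t2 = 3086.97 m/s
Step 6: dv2 = |4298.86 - 3086.97| = 1211.89 m/s
Step 7: Total delta-v = 1592.46 + 1211.89 = 2804.4 m/s

2804.4


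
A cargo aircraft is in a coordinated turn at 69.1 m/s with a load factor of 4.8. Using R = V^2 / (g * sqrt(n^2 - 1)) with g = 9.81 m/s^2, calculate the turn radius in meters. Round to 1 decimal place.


Step 1: V^2 = 69.1^2 = 4774.81
Step 2: n^2 - 1 = 4.8^2 - 1 = 22.04
Step 3: sqrt(22.04) = 4.694678
Step 4: R = 4774.81 / (9.81 * 4.694678) = 103.7 m

103.7


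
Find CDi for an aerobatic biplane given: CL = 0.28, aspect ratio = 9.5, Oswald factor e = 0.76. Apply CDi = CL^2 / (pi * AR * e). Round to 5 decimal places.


Step 1: CL^2 = 0.28^2 = 0.0784
Step 2: pi * AR * e = 3.14159 * 9.5 * 0.76 = 22.682299
Step 3: CDi = 0.0784 / 22.682299 = 0.00346

0.00346


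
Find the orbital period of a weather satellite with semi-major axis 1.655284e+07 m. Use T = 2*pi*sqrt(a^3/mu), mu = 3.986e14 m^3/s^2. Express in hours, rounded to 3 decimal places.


Step 1: a^3 / mu = 4.535420e+21 / 3.986e14 = 1.137838e+07
Step 2: sqrt(1.137838e+07) = 3373.1848 s
Step 3: T = 2*pi * 3373.1848 = 21194.34 s
Step 4: T in hours = 21194.34 / 3600 = 5.887 hours

5.887


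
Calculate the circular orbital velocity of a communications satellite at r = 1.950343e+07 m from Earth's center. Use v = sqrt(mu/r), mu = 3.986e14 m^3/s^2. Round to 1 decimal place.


Step 1: mu / r = 3.986e14 / 1.950343e+07 = 20437430.7494
Step 2: v = sqrt(20437430.7494) = 4520.8 m/s

4520.8


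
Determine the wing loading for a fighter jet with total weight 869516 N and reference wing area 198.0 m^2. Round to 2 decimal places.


Step 1: Wing loading = W / S = 869516 / 198.0
Step 2: Wing loading = 4391.49 N/m^2

4391.49


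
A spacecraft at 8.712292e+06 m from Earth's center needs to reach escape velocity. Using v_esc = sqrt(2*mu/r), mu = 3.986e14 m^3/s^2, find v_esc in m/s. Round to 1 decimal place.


Step 1: 2*mu/r = 2 * 3.986e14 / 8.712292e+06 = 91502901.877
Step 2: v_esc = sqrt(91502901.877) = 9565.7 m/s

9565.7


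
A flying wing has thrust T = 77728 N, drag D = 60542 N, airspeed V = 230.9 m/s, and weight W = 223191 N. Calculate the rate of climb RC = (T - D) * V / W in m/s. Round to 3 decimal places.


Step 1: Excess thrust = T - D = 77728 - 60542 = 17186 N
Step 2: Excess power = 17186 * 230.9 = 3968247.4 W
Step 3: RC = 3968247.4 / 223191 = 17.780 m/s

17.780


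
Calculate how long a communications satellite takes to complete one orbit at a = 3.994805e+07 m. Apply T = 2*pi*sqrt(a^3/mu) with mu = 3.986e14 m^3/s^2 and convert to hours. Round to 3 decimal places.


Step 1: a^3 / mu = 6.375096e+22 / 3.986e14 = 1.599372e+08
Step 2: sqrt(1.599372e+08) = 12646.6276 s
Step 3: T = 2*pi * 12646.6276 = 79461.1 s
Step 4: T in hours = 79461.1 / 3600 = 22.073 hours

22.073


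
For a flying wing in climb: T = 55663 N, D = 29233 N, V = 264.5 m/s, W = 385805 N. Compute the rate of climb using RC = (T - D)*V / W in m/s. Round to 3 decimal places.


Step 1: Excess thrust = T - D = 55663 - 29233 = 26430 N
Step 2: Excess power = 26430 * 264.5 = 6990735.0 W
Step 3: RC = 6990735.0 / 385805 = 18.120 m/s

18.120


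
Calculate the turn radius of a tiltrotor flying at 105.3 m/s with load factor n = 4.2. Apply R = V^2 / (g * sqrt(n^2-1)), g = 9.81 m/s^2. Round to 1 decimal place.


Step 1: V^2 = 105.3^2 = 11088.09
Step 2: n^2 - 1 = 4.2^2 - 1 = 16.64
Step 3: sqrt(16.64) = 4.079216
Step 4: R = 11088.09 / (9.81 * 4.079216) = 277.1 m

277.1


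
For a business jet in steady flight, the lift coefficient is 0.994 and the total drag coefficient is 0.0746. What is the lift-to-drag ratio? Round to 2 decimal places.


Step 1: L/D = CL / CD = 0.994 / 0.0746
Step 2: L/D = 13.32

13.32


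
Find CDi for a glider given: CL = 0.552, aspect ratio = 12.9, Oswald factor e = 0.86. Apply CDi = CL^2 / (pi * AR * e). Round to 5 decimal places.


Step 1: CL^2 = 0.552^2 = 0.304704
Step 2: pi * AR * e = 3.14159 * 12.9 * 0.86 = 34.852829
Step 3: CDi = 0.304704 / 34.852829 = 0.00874

0.00874


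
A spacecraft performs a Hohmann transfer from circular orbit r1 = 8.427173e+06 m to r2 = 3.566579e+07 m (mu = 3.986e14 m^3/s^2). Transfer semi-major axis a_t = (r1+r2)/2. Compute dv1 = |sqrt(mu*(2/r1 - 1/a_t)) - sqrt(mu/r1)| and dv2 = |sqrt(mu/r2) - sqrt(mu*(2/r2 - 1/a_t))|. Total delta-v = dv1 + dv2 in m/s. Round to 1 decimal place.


Step 1: Transfer semi-major axis a_t = (8.427173e+06 + 3.566579e+07) / 2 = 2.204648e+07 m
Step 2: v1 (circular at r1) = sqrt(mu/r1) = 6877.45 m/s
Step 3: v_t1 = sqrt(mu*(2/r1 - 1/a_t)) = 8747.5 m/s
Step 4: dv1 = |8747.5 - 6877.45| = 1870.05 m/s
Step 5: v2 (circular at r2) = 3343.05 m/s, v_t2 = 2066.87 m/s
Step 6: dv2 = |3343.05 - 2066.87| = 1276.17 m/s
Step 7: Total delta-v = 1870.05 + 1276.17 = 3146.2 m/s

3146.2


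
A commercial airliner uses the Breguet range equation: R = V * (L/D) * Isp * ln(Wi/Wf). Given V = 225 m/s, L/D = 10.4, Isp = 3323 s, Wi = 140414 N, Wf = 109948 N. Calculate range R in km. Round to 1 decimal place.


Step 1: Coefficient = V * (L/D) * Isp = 225 * 10.4 * 3323 = 7775820.0 m
Step 2: Wi/Wf = 140414 / 109948 = 1.277095
Step 3: ln(1.277095) = 0.244588
Step 4: R = 7775820.0 * 0.244588 = 1901869.7 m = 1901.9 km

1901.9


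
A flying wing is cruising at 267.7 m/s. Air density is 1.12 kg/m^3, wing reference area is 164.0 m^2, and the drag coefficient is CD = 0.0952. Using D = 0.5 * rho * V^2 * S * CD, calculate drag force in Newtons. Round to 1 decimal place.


Step 1: Dynamic pressure q = 0.5 * 1.12 * 267.7^2 = 40131.4424 Pa
Step 2: Drag D = q * S * CD = 40131.4424 * 164.0 * 0.0952
Step 3: D = 626564.2 N

626564.2


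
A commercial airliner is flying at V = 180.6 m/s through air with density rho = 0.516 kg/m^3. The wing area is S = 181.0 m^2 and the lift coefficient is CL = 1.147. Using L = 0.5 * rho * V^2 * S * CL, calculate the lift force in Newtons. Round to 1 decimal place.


Step 1: Calculate dynamic pressure q = 0.5 * 0.516 * 180.6^2 = 0.5 * 0.516 * 32616.36 = 8415.0209 Pa
Step 2: Multiply by wing area and lift coefficient: L = 8415.0209 * 181.0 * 1.147
Step 3: L = 1523118.7793 * 1.147 = 1747017.2 N

1747017.2


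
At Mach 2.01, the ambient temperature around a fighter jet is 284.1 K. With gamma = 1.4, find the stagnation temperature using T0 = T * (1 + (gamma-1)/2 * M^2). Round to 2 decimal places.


Step 1: (gamma-1)/2 = 0.2
Step 2: M^2 = 4.0401
Step 3: 1 + 0.2 * 4.0401 = 1.80802
Step 4: T0 = 284.1 * 1.80802 = 513.66 K

513.66


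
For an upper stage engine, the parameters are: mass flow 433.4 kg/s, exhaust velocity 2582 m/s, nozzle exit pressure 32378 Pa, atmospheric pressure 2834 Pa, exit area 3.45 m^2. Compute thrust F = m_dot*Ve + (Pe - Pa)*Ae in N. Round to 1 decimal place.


Step 1: Momentum thrust = m_dot * Ve = 433.4 * 2582 = 1119038.8 N
Step 2: Pressure thrust = (Pe - Pa) * Ae = (32378 - 2834) * 3.45 = 101926.80 N
Step 3: Total thrust F = 1119038.8 + 101926.80 = 1220965.6 N

1220965.6


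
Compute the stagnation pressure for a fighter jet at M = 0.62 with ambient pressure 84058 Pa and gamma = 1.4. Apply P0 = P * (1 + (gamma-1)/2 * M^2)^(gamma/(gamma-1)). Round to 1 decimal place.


Step 1: (gamma-1)/2 * M^2 = 0.2 * 0.3844 = 0.07688
Step 2: 1 + 0.07688 = 1.07688
Step 3: Exponent gamma/(gamma-1) = 3.5
Step 4: P0 = 84058 * 1.07688^3.5 = 108934.3 Pa

108934.3


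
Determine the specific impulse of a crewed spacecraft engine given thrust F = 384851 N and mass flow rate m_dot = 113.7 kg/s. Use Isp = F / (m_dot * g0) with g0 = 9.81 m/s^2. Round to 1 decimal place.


Step 1: m_dot * g0 = 113.7 * 9.81 = 1115.4
Step 2: Isp = 384851 / 1115.4 = 345.0 s

345.0


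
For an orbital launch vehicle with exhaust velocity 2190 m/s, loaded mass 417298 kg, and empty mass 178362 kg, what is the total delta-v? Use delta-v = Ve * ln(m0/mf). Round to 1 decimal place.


Step 1: Mass ratio m0/mf = 417298 / 178362 = 2.339613
Step 2: ln(2.339613) = 0.849985
Step 3: delta-v = 2190 * 0.849985 = 1861.5 m/s

1861.5


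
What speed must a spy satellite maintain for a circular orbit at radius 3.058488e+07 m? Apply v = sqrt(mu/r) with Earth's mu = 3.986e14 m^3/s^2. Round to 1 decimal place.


Step 1: mu / r = 3.986e14 / 3.058488e+07 = 13032583.4203
Step 2: v = sqrt(13032583.4203) = 3610.1 m/s

3610.1


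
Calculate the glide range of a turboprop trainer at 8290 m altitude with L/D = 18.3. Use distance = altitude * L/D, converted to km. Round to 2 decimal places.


Step 1: Glide distance = altitude * L/D = 8290 * 18.3 = 151707.0 m
Step 2: Convert to km: 151707.0 / 1000 = 151.71 km

151.71


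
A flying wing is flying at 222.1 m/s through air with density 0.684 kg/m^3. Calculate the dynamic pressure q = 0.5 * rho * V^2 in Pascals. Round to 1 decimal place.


Step 1: V^2 = 222.1^2 = 49328.41
Step 2: q = 0.5 * 0.684 * 49328.41
Step 3: q = 16870.3 Pa

16870.3


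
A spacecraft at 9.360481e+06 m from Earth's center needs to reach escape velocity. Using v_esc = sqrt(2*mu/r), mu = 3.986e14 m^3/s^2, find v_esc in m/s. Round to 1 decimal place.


Step 1: 2*mu/r = 2 * 3.986e14 / 9.360481e+06 = 85166563.5559
Step 2: v_esc = sqrt(85166563.5559) = 9228.6 m/s

9228.6


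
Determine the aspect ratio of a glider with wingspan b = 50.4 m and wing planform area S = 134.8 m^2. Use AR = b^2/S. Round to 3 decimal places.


Step 1: b^2 = 50.4^2 = 2540.16
Step 2: AR = 2540.16 / 134.8 = 18.844

18.844


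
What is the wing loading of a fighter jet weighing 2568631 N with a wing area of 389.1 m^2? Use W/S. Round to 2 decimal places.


Step 1: Wing loading = W / S = 2568631 / 389.1
Step 2: Wing loading = 6601.47 N/m^2

6601.47


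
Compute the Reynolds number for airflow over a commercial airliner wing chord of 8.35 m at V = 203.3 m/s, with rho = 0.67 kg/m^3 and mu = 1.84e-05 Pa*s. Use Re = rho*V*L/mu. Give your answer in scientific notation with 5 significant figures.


Step 1: Numerator = rho * V * L = 0.67 * 203.3 * 8.35 = 1137.36185
Step 2: Re = 1137.36185 / 1.84e-05
Step 3: Re = 6.1813e+07

6.1813e+07


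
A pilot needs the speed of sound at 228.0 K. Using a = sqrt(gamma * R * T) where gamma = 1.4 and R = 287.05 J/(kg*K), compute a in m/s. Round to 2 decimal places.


Step 1: gamma * R * T = 1.4 * 287.05 * 228.0 = 91626.36
Step 2: a = sqrt(91626.36) = 302.70 m/s

302.70


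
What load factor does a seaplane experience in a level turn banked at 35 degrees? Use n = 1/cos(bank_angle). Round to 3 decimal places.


Step 1: Convert 35 degrees to radians = 0.610865
Step 2: cos(35 deg) = 0.819152
Step 3: n = 1 / 0.819152 = 1.221

1.221


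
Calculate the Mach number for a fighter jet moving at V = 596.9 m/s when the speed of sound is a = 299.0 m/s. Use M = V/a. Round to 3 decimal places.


Step 1: M = V / a = 596.9 / 299.0
Step 2: M = 1.996

1.996


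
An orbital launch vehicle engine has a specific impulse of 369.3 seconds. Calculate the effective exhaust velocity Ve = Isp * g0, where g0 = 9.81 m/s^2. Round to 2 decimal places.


Step 1: Ve = Isp * g0 = 369.3 * 9.81
Step 2: Ve = 3622.83 m/s

3622.83


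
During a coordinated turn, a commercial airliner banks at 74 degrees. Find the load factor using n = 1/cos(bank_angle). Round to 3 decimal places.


Step 1: Convert 74 degrees to radians = 1.291544
Step 2: cos(74 deg) = 0.275637
Step 3: n = 1 / 0.275637 = 3.628

3.628


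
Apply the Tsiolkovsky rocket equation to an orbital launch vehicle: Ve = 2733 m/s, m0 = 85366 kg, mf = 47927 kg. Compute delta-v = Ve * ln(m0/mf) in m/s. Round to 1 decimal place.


Step 1: Mass ratio m0/mf = 85366 / 47927 = 1.781167
Step 2: ln(1.781167) = 0.577269
Step 3: delta-v = 2733 * 0.577269 = 1577.7 m/s

1577.7


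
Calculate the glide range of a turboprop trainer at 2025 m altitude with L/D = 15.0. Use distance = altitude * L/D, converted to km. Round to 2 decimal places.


Step 1: Glide distance = altitude * L/D = 2025 * 15.0 = 30375.0 m
Step 2: Convert to km: 30375.0 / 1000 = 30.38 km

30.38


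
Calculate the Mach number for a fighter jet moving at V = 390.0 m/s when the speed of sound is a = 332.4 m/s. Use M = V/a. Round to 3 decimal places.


Step 1: M = V / a = 390.0 / 332.4
Step 2: M = 1.173

1.173


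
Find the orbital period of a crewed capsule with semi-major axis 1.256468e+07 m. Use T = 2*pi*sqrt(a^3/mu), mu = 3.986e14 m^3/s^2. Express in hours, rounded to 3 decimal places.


Step 1: a^3 / mu = 1.983601e+21 / 3.986e14 = 4.976420e+06
Step 2: sqrt(4.976420e+06) = 2230.789 s
Step 3: T = 2*pi * 2230.789 = 14016.46 s
Step 4: T in hours = 14016.46 / 3600 = 3.893 hours

3.893


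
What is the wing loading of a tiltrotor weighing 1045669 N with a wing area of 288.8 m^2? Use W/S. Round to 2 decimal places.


Step 1: Wing loading = W / S = 1045669 / 288.8
Step 2: Wing loading = 3620.74 N/m^2

3620.74


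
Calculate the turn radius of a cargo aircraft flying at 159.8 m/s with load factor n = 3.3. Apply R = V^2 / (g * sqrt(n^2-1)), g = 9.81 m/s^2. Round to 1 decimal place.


Step 1: V^2 = 159.8^2 = 25536.04
Step 2: n^2 - 1 = 3.3^2 - 1 = 9.89
Step 3: sqrt(9.89) = 3.144837
Step 4: R = 25536.04 / (9.81 * 3.144837) = 827.7 m

827.7


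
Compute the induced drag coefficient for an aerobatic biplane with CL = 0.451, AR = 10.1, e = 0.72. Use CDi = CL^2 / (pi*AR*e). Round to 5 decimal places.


Step 1: CL^2 = 0.451^2 = 0.203401
Step 2: pi * AR * e = 3.14159 * 10.1 * 0.72 = 22.845662
Step 3: CDi = 0.203401 / 22.845662 = 0.00890

0.00890


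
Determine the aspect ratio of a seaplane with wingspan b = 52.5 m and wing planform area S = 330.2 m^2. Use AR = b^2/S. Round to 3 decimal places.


Step 1: b^2 = 52.5^2 = 2756.25
Step 2: AR = 2756.25 / 330.2 = 8.347

8.347


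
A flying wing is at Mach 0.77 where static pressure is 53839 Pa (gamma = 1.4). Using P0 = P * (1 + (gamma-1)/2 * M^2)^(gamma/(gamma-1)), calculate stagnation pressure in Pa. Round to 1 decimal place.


Step 1: (gamma-1)/2 * M^2 = 0.2 * 0.5929 = 0.11858
Step 2: 1 + 0.11858 = 1.11858
Step 3: Exponent gamma/(gamma-1) = 3.5
Step 4: P0 = 53839 * 1.11858^3.5 = 79695.1 Pa

79695.1


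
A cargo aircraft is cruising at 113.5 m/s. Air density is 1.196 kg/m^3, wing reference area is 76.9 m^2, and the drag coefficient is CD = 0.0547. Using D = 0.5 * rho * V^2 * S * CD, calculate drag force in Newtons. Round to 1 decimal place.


Step 1: Dynamic pressure q = 0.5 * 1.196 * 113.5^2 = 7703.5855 Pa
Step 2: Drag D = q * S * CD = 7703.5855 * 76.9 * 0.0547
Step 3: D = 32404.6 N

32404.6


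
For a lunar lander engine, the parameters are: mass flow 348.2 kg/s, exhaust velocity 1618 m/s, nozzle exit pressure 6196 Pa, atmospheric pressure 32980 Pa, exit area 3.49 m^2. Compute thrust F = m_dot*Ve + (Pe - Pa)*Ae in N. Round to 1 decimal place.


Step 1: Momentum thrust = m_dot * Ve = 348.2 * 1618 = 563387.6 N
Step 2: Pressure thrust = (Pe - Pa) * Ae = (6196 - 32980) * 3.49 = -93476.16 N
Step 3: Total thrust F = 563387.6 + -93476.16 = 469911.4 N

469911.4


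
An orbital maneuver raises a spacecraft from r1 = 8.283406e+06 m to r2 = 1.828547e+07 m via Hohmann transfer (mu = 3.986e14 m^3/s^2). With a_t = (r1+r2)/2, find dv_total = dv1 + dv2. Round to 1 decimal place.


Step 1: Transfer semi-major axis a_t = (8.283406e+06 + 1.828547e+07) / 2 = 1.328444e+07 m
Step 2: v1 (circular at r1) = sqrt(mu/r1) = 6936.88 m/s
Step 3: v_t1 = sqrt(mu*(2/r1 - 1/a_t)) = 8138.52 m/s
Step 4: dv1 = |8138.52 - 6936.88| = 1201.64 m/s
Step 5: v2 (circular at r2) = 4668.91 m/s, v_t2 = 3686.79 m/s
Step 6: dv2 = |4668.91 - 3686.79| = 982.12 m/s
Step 7: Total delta-v = 1201.64 + 982.12 = 2183.8 m/s

2183.8


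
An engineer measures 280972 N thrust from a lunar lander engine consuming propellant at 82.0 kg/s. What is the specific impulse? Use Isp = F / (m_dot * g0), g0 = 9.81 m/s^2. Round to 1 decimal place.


Step 1: m_dot * g0 = 82.0 * 9.81 = 804.42
Step 2: Isp = 280972 / 804.42 = 349.3 s

349.3


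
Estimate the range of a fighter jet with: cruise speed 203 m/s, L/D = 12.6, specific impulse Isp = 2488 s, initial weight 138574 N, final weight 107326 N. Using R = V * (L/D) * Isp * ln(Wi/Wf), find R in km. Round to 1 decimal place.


Step 1: Coefficient = V * (L/D) * Isp = 203 * 12.6 * 2488 = 6363806.4 m
Step 2: Wi/Wf = 138574 / 107326 = 1.29115
Step 3: ln(1.29115) = 0.255534
Step 4: R = 6363806.4 * 0.255534 = 1626166.0 m = 1626.2 km

1626.2


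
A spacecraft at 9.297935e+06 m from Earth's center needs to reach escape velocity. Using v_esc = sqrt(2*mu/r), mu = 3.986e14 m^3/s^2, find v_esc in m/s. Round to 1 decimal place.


Step 1: 2*mu/r = 2 * 3.986e14 / 9.297935e+06 = 85739467.9571
Step 2: v_esc = sqrt(85739467.9571) = 9259.6 m/s

9259.6


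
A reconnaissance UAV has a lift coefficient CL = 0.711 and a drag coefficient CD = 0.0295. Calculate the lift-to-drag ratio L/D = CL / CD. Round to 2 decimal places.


Step 1: L/D = CL / CD = 0.711 / 0.0295
Step 2: L/D = 24.10

24.10


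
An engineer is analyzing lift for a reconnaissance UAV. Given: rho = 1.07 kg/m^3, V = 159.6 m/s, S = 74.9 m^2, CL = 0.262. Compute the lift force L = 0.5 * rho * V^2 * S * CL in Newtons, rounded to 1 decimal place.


Step 1: Calculate dynamic pressure q = 0.5 * 1.07 * 159.6^2 = 0.5 * 1.07 * 25472.16 = 13627.6056 Pa
Step 2: Multiply by wing area and lift coefficient: L = 13627.6056 * 74.9 * 0.262
Step 3: L = 1020707.6594 * 0.262 = 267425.4 N

267425.4


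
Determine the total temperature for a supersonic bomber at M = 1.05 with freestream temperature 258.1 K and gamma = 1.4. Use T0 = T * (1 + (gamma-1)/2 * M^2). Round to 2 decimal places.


Step 1: (gamma-1)/2 = 0.2
Step 2: M^2 = 1.1025
Step 3: 1 + 0.2 * 1.1025 = 1.2205
Step 4: T0 = 258.1 * 1.2205 = 315.01 K

315.01


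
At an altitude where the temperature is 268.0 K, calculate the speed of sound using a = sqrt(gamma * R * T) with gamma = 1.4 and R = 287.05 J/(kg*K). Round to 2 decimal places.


Step 1: gamma * R * T = 1.4 * 287.05 * 268.0 = 107701.16
Step 2: a = sqrt(107701.16) = 328.18 m/s

328.18


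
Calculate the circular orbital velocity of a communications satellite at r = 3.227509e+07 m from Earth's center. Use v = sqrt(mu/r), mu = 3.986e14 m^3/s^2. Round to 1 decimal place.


Step 1: mu / r = 3.986e14 / 3.227509e+07 = 12350081.7504
Step 2: v = sqrt(12350081.7504) = 3514.3 m/s

3514.3
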